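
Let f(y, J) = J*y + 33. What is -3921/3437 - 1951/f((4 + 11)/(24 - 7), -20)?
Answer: -115018360/897057 ≈ -128.22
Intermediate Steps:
f(y, J) = 33 + J*y
-3921/3437 - 1951/f((4 + 11)/(24 - 7), -20) = -3921/3437 - 1951/(33 - 20*(4 + 11)/(24 - 7)) = -3921*1/3437 - 1951/(33 - 300/17) = -3921/3437 - 1951/(33 - 300/17) = -3921/3437 - 1951/261/17 = -3921/3437 - 1951*17/261 = -3921/3437 - 33167/261 = -115018360/897057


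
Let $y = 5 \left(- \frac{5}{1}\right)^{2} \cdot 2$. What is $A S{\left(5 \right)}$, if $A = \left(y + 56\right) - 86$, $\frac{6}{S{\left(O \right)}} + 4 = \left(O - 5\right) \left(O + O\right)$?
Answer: $-330$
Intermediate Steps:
$y = 250$ ($y = 5 \left(\left(-5\right) 1\right)^{2} \cdot 2 = 5 \left(-5\right)^{2} \cdot 2 = 5 \cdot 25 \cdot 2 = 125 \cdot 2 = 250$)
$S{\left(O \right)} = \frac{6}{-4 + 2 O \left(-5 + O\right)}$ ($S{\left(O \right)} = \frac{6}{-4 + \left(O - 5\right) \left(O + O\right)} = \frac{6}{-4 + \left(-5 + O\right) 2 O} = \frac{6}{-4 + 2 O \left(-5 + O\right)}$)
$A = 220$ ($A = \left(250 + 56\right) - 86 = 306 - 86 = 220$)
$A S{\left(5 \right)} = 220 \frac{3}{-2 + 5^{2} - 25} = 220 \frac{3}{-2 + 25 - 25} = 220 \frac{3}{-2} = 220 \cdot 3 \left(- \frac{1}{2}\right) = 220 \left(- \frac{3}{2}\right) = -330$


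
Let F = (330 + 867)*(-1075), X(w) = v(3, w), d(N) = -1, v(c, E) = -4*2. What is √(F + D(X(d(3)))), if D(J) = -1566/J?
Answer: 3*I*√571813/2 ≈ 1134.3*I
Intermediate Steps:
v(c, E) = -8
X(w) = -8
F = -1286775 (F = 1197*(-1075) = -1286775)
√(F + D(X(d(3)))) = √(-1286775 - 1566/(-8)) = √(-1286775 - 1566*(-⅛)) = √(-1286775 + 783/4) = √(-5146317/4) = 3*I*√571813/2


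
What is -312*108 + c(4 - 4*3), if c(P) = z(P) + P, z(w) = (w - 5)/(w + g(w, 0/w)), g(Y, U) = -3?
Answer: -370731/11 ≈ -33703.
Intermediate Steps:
z(w) = (-5 + w)/(-3 + w) (z(w) = (w - 5)/(w - 3) = (-5 + w)/(-3 + w))
c(P) = P + (-5 + P)/(-3 + P) (c(P) = (-5 + P)/(-3 + P) + P = P + (-5 + P)/(-3 + P))
-312*108 + c(4 - 4*3) = -312*108 + (-5 + (4 - 4*3) + (4 - 4*3)*(-3 + (4 - 4*3)))/(-3 + (4 - 4*3)) = -33696 + (-5 + (4 - 12) + (4 - 12)*(-3 + (4 - 12)))/(-3 + (4 - 12)) = -33696 + (-5 - 8 - 8*(-3 - 8))/(-3 - 8) = -33696 + (-5 - 8 - 8*(-11))/(-11) = -33696 - (-5 - 8 + 88)/11 = -33696 - 1/11*75 = -33696 - 75/11 = -370731/11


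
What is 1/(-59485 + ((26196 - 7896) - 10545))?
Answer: -1/51730 ≈ -1.9331e-5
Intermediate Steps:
1/(-59485 + ((26196 - 7896) - 10545)) = 1/(-59485 + (18300 - 10545)) = 1/(-59485 + 7755) = 1/(-51730) = -1/51730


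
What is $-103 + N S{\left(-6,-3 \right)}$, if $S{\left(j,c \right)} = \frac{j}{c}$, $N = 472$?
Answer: $841$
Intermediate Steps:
$-103 + N S{\left(-6,-3 \right)} = -103 + 472 \left(- \frac{6}{-3}\right) = -103 + 472 \left(\left(-6\right) \left(- \frac{1}{3}\right)\right) = -103 + 472 \cdot 2 = -103 + 944 = 841$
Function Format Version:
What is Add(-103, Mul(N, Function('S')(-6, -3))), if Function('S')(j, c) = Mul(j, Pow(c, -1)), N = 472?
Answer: 841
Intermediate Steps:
Add(-103, Mul(N, Function('S')(-6, -3))) = Add(-103, Mul(472, Mul(-6, Pow(-3, -1)))) = Add(-103, Mul(472, Mul(-6, Rational(-1, 3)))) = Add(-103, Mul(472, 2)) = Add(-103, 944) = 841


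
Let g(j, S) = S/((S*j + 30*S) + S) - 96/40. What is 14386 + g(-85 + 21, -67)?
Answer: 2373289/165 ≈ 14384.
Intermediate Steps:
g(j, S) = -12/5 + S/(31*S + S*j) (g(j, S) = S/((30*S + S*j) + S) - 96*1/40 = S/(31*S + S*j) - 12/5 = -12/5 + S/(31*S + S*j))
14386 + g(-85 + 21, -67) = 14386 + (-367 - 12*(-85 + 21))/(5*(31 + (-85 + 21))) = 14386 + (-367 - 12*(-64))/(5*(31 - 64)) = 14386 + (1/5)*(-367 + 768)/(-33) = 14386 + (1/5)*(-1/33)*401 = 14386 - 401/165 = 2373289/165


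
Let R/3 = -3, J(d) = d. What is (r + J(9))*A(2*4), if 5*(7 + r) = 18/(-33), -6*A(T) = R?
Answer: 156/55 ≈ 2.8364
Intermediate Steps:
R = -9 (R = 3*(-3) = -9)
A(T) = 3/2 (A(T) = -1/6*(-9) = 3/2)
r = -391/55 (r = -7 + (18/(-33))/5 = -7 + (18*(-1/33))/5 = -7 + (1/5)*(-6/11) = -7 - 6/55 = -391/55 ≈ -7.1091)
(r + J(9))*A(2*4) = (-391/55 + 9)*(3/2) = (104/55)*(3/2) = 156/55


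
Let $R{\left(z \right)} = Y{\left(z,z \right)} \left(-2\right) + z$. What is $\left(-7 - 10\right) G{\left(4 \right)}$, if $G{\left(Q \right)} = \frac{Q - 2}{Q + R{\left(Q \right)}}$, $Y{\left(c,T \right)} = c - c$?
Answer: $- \frac{17}{4} \approx -4.25$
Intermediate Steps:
$Y{\left(c,T \right)} = 0$
$R{\left(z \right)} = z$ ($R{\left(z \right)} = 0 \left(-2\right) + z = 0 + z = z$)
$G{\left(Q \right)} = \frac{-2 + Q}{2 Q}$ ($G{\left(Q \right)} = \frac{Q - 2}{Q + Q} = \frac{-2 + Q}{2 Q}$)
$\left(-7 - 10\right) G{\left(4 \right)} = \left(-7 - 10\right) \frac{-2 + 4}{2 \cdot 4} = - 17 \cdot \frac{1}{2} \cdot \frac{1}{4} \cdot 2 = \left(-17\right) \frac{1}{4} = - \frac{17}{4}$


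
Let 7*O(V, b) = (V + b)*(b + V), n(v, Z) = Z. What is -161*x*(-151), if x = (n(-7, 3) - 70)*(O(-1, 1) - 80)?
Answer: 130306960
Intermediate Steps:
O(V, b) = (V + b)**2/7 (O(V, b) = ((V + b)*(b + V))/7 = ((V + b)*(V + b))/7 = (V + b)**2/7)
x = 5360 (x = (3 - 70)*((-1 + 1)**2/7 - 80) = -67*((1/7)*0**2 - 80) = -67*((1/7)*0 - 80) = -67*(0 - 80) = -67*(-80) = 5360)
-161*x*(-151) = -161*5360*(-151) = -862960*(-151) = 130306960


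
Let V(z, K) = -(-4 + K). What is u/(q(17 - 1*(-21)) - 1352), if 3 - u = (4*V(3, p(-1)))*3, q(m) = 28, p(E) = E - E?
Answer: 45/1324 ≈ 0.033988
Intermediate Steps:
p(E) = 0
V(z, K) = 4 - K
u = -45 (u = 3 - 4*(4 - 1*0)*3 = 3 - 4*(4 + 0)*3 = 3 - 4*4*3 = 3 - 16*3 = 3 - 1*48 = 3 - 48 = -45)
u/(q(17 - 1*(-21)) - 1352) = -45/(28 - 1352) = -45/(-1324) = -45*(-1/1324) = 45/1324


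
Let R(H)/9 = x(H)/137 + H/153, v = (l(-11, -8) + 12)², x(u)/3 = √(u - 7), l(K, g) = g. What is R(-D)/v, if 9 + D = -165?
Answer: 87/136 + 27*√167/2192 ≈ 0.79888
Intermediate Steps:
D = -174 (D = -9 - 165 = -174)
x(u) = 3*√(-7 + u) (x(u) = 3*√(u - 7) = 3*√(-7 + u))
v = 16 (v = (-8 + 12)² = 4² = 16)
R(H) = H/17 + 27*√(-7 + H)/137 (R(H) = 9*((3*√(-7 + H))/137 + H/153) = 9*((3*√(-7 + H))*(1/137) + H*(1/153)) = 9*(3*√(-7 + H)/137 + H/153) = 9*(H/153 + 3*√(-7 + H)/137) = H/17 + 27*√(-7 + H)/137)
R(-D)/v = ((-1*(-174))/17 + 27*√(-7 - 1*(-174))/137)/16 = ((1/17)*174 + 27*√(-7 + 174)/137)*(1/16) = (174/17 + 27*√167/137)*(1/16) = 87/136 + 27*√167/2192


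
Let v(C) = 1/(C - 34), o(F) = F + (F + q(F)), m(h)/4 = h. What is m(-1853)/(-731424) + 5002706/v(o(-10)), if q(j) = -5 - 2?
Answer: -55801263306643/182856 ≈ -3.0517e+8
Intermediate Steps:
m(h) = 4*h
q(j) = -7
o(F) = -7 + 2*F (o(F) = F + (F - 7) = F + (-7 + F) = -7 + 2*F)
v(C) = 1/(-34 + C)
m(-1853)/(-731424) + 5002706/v(o(-10)) = (4*(-1853))/(-731424) + 5002706/(1/(-34 + (-7 + 2*(-10)))) = -7412*(-1/731424) + 5002706/(1/(-34 + (-7 - 20))) = 1853/182856 + 5002706/(1/(-34 - 27)) = 1853/182856 + 5002706/(1/(-61)) = 1853/182856 + 5002706/(-1/61) = 1853/182856 + 5002706*(-61) = 1853/182856 - 305165066 = -55801263306643/182856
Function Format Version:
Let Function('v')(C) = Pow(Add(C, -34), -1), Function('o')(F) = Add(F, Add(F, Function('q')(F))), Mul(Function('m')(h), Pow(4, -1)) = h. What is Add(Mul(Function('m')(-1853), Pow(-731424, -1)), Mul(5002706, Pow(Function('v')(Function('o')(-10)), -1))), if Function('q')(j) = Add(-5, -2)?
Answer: Rational(-55801263306643, 182856) ≈ -3.0517e+8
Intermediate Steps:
Function('m')(h) = Mul(4, h)
Function('q')(j) = -7
Function('o')(F) = Add(-7, Mul(2, F)) (Function('o')(F) = Add(F, Add(F, -7)) = Add(F, Add(-7, F)) = Add(-7, Mul(2, F)))
Function('v')(C) = Pow(Add(-34, C), -1)
Add(Mul(Function('m')(-1853), Pow(-731424, -1)), Mul(5002706, Pow(Function('v')(Function('o')(-10)), -1))) = Add(Mul(Mul(4, -1853), Pow(-731424, -1)), Mul(5002706, Pow(Pow(Add(-34, Add(-7, Mul(2, -10))), -1), -1))) = Add(Mul(-7412, Rational(-1, 731424)), Mul(5002706, Pow(Pow(Add(-34, Add(-7, -20)), -1), -1))) = Add(Rational(1853, 182856), Mul(5002706, Pow(Pow(Add(-34, -27), -1), -1))) = Add(Rational(1853, 182856), Mul(5002706, Pow(Pow(-61, -1), -1))) = Add(Rational(1853, 182856), Mul(5002706, Pow(Rational(-1, 61), -1))) = Add(Rational(1853, 182856), Mul(5002706, -61)) = Add(Rational(1853, 182856), -305165066) = Rational(-55801263306643, 182856)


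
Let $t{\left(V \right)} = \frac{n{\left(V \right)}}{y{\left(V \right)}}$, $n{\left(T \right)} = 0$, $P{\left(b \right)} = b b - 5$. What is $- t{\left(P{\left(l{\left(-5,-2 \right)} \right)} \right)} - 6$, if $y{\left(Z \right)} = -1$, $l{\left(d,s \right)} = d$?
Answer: $-6$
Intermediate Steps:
$P{\left(b \right)} = -5 + b^{2}$ ($P{\left(b \right)} = b^{2} - 5 = -5 + b^{2}$)
$t{\left(V \right)} = 0$ ($t{\left(V \right)} = \frac{0}{-1} = 0 \left(-1\right) = 0$)
$- t{\left(P{\left(l{\left(-5,-2 \right)} \right)} \right)} - 6 = \left(-1\right) 0 - 6 = 0 - 6 = -6$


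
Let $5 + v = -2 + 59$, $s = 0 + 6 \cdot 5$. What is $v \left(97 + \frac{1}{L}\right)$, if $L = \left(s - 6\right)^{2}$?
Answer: $\frac{726349}{144} \approx 5044.1$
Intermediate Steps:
$s = 30$ ($s = 0 + 30 = 30$)
$v = 52$ ($v = -5 + \left(-2 + 59\right) = -5 + 57 = 52$)
$L = 576$ ($L = \left(30 - 6\right)^{2} = 24^{2} = 576$)
$v \left(97 + \frac{1}{L}\right) = 52 \left(97 + \frac{1}{576}\right) = 52 \cdot \frac{55873}{576} = \frac{726349}{144}$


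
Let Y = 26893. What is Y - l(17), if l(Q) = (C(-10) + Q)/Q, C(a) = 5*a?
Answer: 457214/17 ≈ 26895.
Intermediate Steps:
l(Q) = (-50 + Q)/Q (l(Q) = (5*(-10) + Q)/Q = (-50 + Q)/Q)
Y - l(17) = 26893 - (-50 + 17)/17 = 26893 - (-33)/17 = 26893 - 1*(-33/17) = 26893 + 33/17 = 457214/17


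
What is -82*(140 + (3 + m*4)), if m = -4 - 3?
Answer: -9430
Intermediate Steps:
m = -7
-82*(140 + (3 + m*4)) = -82*(140 + (3 - 7*4)) = -82*(140 + (3 - 28)) = -82*(140 - 25) = -82*115 = -9430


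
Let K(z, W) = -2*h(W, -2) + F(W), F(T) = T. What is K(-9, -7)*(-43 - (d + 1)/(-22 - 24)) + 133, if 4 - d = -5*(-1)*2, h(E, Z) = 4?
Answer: 35863/46 ≈ 779.63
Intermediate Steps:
K(z, W) = -8 + W (K(z, W) = -2*4 + W = -8 + W)
d = -6 (d = 4 - (-5*(-1))*2 = 4 - 5*2 = 4 - 1*10 = 4 - 10 = -6)
K(-9, -7)*(-43 - (d + 1)/(-22 - 24)) + 133 = (-8 - 7)*(-43 - (-6 + 1)/(-22 - 24)) + 133 = -15*(-43 - (-5)/(-46)) + 133 = -15*(-43 - (-5)*(-1)/46) + 133 = -15*(-43 - 1*5/46) + 133 = -15*(-43 - 5/46) + 133 = -15*(-1983/46) + 133 = 29745/46 + 133 = 35863/46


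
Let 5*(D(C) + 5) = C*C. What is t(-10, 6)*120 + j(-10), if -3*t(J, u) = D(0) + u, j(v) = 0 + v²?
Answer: 60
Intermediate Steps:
D(C) = -5 + C²/5 (D(C) = -5 + (C*C)/5 = -5 + C²/5)
j(v) = v²
t(J, u) = 5/3 - u/3 (t(J, u) = -((-5 + (⅕)*0²) + u)/3 = -((-5 + (⅕)*0) + u)/3 = -((-5 + 0) + u)/3 = -(-5 + u)/3 = 5/3 - u/3)
t(-10, 6)*120 + j(-10) = (5/3 - ⅓*6)*120 + (-10)² = (5/3 - 2)*120 + 100 = -⅓*120 + 100 = -40 + 100 = 60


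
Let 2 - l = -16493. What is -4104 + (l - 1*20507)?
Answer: -8116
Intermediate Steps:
l = 16495 (l = 2 - 1*(-16493) = 2 + 16493 = 16495)
-4104 + (l - 1*20507) = -4104 + (16495 - 1*20507) = -4104 + (16495 - 20507) = -4104 - 4012 = -8116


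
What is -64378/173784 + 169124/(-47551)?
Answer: -16226141747/4131801492 ≈ -3.9271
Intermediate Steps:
-64378/173784 + 169124/(-47551) = -64378*1/173784 + 169124*(-1/47551) = -32189/86892 - 169124/47551 = -16226141747/4131801492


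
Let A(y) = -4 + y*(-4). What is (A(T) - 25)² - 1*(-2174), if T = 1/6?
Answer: 27487/9 ≈ 3054.1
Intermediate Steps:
T = ⅙ ≈ 0.16667
A(y) = -4 - 4*y
(A(T) - 25)² - 1*(-2174) = ((-4 - 4*⅙) - 25)² - 1*(-2174) = ((-4 - ⅔) - 25)² + 2174 = (-14/3 - 25)² + 2174 = (-89/3)² + 2174 = 7921/9 + 2174 = 27487/9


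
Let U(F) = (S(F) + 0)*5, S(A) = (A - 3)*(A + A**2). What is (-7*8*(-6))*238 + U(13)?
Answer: 89068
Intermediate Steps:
S(A) = (-3 + A)*(A + A**2)
U(F) = 5*F*(-3 + F**2 - 2*F) (U(F) = (F*(-3 + F**2 - 2*F) + 0)*5 = (F*(-3 + F**2 - 2*F))*5 = 5*F*(-3 + F**2 - 2*F))
(-7*8*(-6))*238 + U(13) = (-7*8*(-6))*238 + 5*13*(-3 + 13**2 - 2*13) = -56*(-6)*238 + 5*13*(-3 + 169 - 26) = 336*238 + 5*13*140 = 79968 + 9100 = 89068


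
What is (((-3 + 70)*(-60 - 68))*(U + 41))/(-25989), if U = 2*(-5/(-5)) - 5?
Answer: 325888/25989 ≈ 12.539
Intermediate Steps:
U = -3 (U = 2*(-5*(-⅕)) - 5 = 2*1 - 5 = 2 - 5 = -3)
(((-3 + 70)*(-60 - 68))*(U + 41))/(-25989) = (((-3 + 70)*(-60 - 68))*(-3 + 41))/(-25989) = ((67*(-128))*38)*(-1/25989) = -8576*38*(-1/25989) = -325888*(-1/25989) = 325888/25989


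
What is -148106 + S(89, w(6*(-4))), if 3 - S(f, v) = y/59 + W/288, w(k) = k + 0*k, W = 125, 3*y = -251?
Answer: -2516549455/16992 ≈ -1.4810e+5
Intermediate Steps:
y = -251/3 (y = (1/3)*(-251) = -251/3 ≈ -83.667)
w(k) = k (w(k) = k + 0 = k)
S(f, v) = 67697/16992 (S(f, v) = 3 - (-251/3/59 + 125/288) = 3 - (-251/3*1/59 + 125*(1/288)) = 3 - (-251/177 + 125/288) = 3 - 1*(-16721/16992) = 3 + 16721/16992 = 67697/16992)
-148106 + S(89, w(6*(-4))) = -148106 + 67697/16992 = -2516549455/16992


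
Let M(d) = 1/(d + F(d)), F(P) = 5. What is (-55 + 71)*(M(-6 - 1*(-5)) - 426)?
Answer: -6812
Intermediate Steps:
M(d) = 1/(5 + d) (M(d) = 1/(d + 5) = 1/(5 + d))
(-55 + 71)*(M(-6 - 1*(-5)) - 426) = (-55 + 71)*(1/(5 + (-6 - 1*(-5))) - 426) = 16*(1/(5 + (-6 + 5)) - 426) = 16*(1/(5 - 1) - 426) = 16*(1/4 - 426) = 16*(¼ - 426) = 16*(-1703/4) = -6812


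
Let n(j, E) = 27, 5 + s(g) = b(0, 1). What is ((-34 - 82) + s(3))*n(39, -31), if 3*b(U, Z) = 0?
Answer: -3267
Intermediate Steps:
b(U, Z) = 0 (b(U, Z) = (⅓)*0 = 0)
s(g) = -5 (s(g) = -5 + 0 = -5)
((-34 - 82) + s(3))*n(39, -31) = ((-34 - 82) - 5)*27 = (-116 - 5)*27 = -121*27 = -3267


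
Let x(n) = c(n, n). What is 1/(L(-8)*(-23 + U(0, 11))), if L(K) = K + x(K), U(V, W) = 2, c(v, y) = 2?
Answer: 1/126 ≈ 0.0079365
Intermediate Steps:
x(n) = 2
L(K) = 2 + K (L(K) = K + 2 = 2 + K)
1/(L(-8)*(-23 + U(0, 11))) = 1/((2 - 8)*(-23 + 2)) = 1/(-6*(-21)) = 1/126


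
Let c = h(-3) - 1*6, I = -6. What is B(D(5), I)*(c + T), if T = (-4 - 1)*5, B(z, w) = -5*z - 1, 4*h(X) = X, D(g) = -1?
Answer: -127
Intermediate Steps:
h(X) = X/4
B(z, w) = -1 - 5*z
c = -27/4 (c = (¼)*(-3) - 1*6 = -¾ - 6 = -27/4 ≈ -6.7500)
T = -25 (T = -5*5 = -25)
B(D(5), I)*(c + T) = (-1 - 5*(-1))*(-27/4 - 25) = (-1 + 5)*(-127/4) = 4*(-127/4) = -127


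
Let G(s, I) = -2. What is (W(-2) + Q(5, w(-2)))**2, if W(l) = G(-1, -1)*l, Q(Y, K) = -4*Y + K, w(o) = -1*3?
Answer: 361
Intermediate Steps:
w(o) = -3
Q(Y, K) = K - 4*Y
W(l) = -2*l
(W(-2) + Q(5, w(-2)))**2 = (-2*(-2) + (-3 - 4*5))**2 = (4 + (-3 - 20))**2 = (4 - 23)**2 = (-19)**2 = 361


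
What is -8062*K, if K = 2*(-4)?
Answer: 64496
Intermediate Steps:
K = -8
-8062*K = -8062*(-8) = 64496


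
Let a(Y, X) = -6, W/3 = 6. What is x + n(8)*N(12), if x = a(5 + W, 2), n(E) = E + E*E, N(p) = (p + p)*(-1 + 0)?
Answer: -1734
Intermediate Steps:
N(p) = -2*p (N(p) = (2*p)*(-1) = -2*p)
W = 18 (W = 3*6 = 18)
n(E) = E + E²
x = -6
x + n(8)*N(12) = -6 + (8*(1 + 8))*(-2*12) = -6 + (8*9)*(-24) = -6 + 72*(-24) = -6 - 1728 = -1734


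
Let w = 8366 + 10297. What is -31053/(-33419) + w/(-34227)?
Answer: 146384078/381277371 ≈ 0.38393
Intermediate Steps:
w = 18663
-31053/(-33419) + w/(-34227) = -31053/(-33419) + 18663/(-34227) = -31053*(-1/33419) + 18663*(-1/34227) = 31053/33419 - 6221/11409 = 146384078/381277371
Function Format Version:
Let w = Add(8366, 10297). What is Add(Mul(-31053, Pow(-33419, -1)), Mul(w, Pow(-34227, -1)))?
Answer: Rational(146384078, 381277371) ≈ 0.38393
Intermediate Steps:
w = 18663
Add(Mul(-31053, Pow(-33419, -1)), Mul(w, Pow(-34227, -1))) = Add(Mul(-31053, Pow(-33419, -1)), Mul(18663, Pow(-34227, -1))) = Add(Mul(-31053, Rational(-1, 33419)), Mul(18663, Rational(-1, 34227))) = Add(Rational(31053, 33419), Rational(-6221, 11409)) = Rational(146384078, 381277371)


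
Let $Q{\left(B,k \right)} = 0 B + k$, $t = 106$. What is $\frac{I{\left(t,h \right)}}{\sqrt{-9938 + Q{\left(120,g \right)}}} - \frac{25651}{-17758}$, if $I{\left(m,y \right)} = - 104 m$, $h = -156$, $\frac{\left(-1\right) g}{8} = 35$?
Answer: $\frac{25651}{17758} + \frac{424 i \sqrt{10218}}{393} \approx 1.4445 + 109.06 i$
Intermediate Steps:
$g = -280$ ($g = \left(-8\right) 35 = -280$)
$Q{\left(B,k \right)} = k$ ($Q{\left(B,k \right)} = 0 + k = k$)
$\frac{I{\left(t,h \right)}}{\sqrt{-9938 + Q{\left(120,g \right)}}} - \frac{25651}{-17758} = \frac{\left(-104\right) 106}{\sqrt{-9938 - 280}} - \frac{25651}{-17758} = - \frac{11024}{\sqrt{-10218}} - - \frac{25651}{17758} = - \frac{11024}{i \sqrt{10218}} + \frac{25651}{17758} = - 11024 \left(- \frac{i \sqrt{10218}}{10218}\right) + \frac{25651}{17758} = \frac{424 i \sqrt{10218}}{393} + \frac{25651}{17758} = \frac{25651}{17758} + \frac{424 i \sqrt{10218}}{393}$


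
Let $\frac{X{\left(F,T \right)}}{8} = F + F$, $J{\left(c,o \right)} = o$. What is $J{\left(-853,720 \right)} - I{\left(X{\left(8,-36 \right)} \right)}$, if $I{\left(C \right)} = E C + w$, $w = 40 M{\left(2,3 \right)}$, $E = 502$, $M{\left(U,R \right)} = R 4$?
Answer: $-64016$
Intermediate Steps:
$M{\left(U,R \right)} = 4 R$
$w = 480$ ($w = 40 \cdot 4 \cdot 3 = 40 \cdot 12 = 480$)
$X{\left(F,T \right)} = 16 F$ ($X{\left(F,T \right)} = 8 \left(F + F\right) = 8 \cdot 2 F = 16 F$)
$I{\left(C \right)} = 480 + 502 C$ ($I{\left(C \right)} = 502 C + 480 = 480 + 502 C$)
$J{\left(-853,720 \right)} - I{\left(X{\left(8,-36 \right)} \right)} = 720 - \left(480 + 502 \cdot 16 \cdot 8\right) = 720 - \left(480 + 502 \cdot 128\right) = 720 - \left(480 + 64256\right) = 720 - 64736 = -64016$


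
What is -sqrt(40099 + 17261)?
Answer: -4*sqrt(3585) ≈ -239.50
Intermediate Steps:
-sqrt(40099 + 17261) = -sqrt(57360) = -4*sqrt(3585)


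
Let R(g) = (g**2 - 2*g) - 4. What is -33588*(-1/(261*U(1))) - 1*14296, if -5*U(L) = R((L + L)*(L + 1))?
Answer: -419249/29 ≈ -14457.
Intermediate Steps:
R(g) = -4 + g**2 - 2*g
U(L) = 4/5 - 4*L**2*(1 + L)**2/5 + 4*L*(1 + L)/5 (U(L) = -(-4 + ((L + L)*(L + 1))**2 - 2*(L + L)*(L + 1))/5 = -(-4 + ((2*L)*(1 + L))**2 - 2*2*L*(1 + L))/5 = -(-4 + (2*L*(1 + L))**2 - 4*L*(1 + L))/5 = -(-4 + 4*L**2*(1 + L)**2 - 4*L*(1 + L))/5 = -(-4 - 4*L*(1 + L) + 4*L**2*(1 + L)**2)/5 = 4/5 - 4*L**2*(1 + L)**2/5 + 4*L*(1 + L)/5)
-33588*(-1/(261*U(1))) - 1*14296 = -33588*(-1/(261*(4/5 - 8/5*1**3 - 4/5*1**4 + (4/5)*1))) - 1*14296 = -33588*(-1/(261*(4/5 - 8/5*1 - 4/5*1 + 4/5))) - 14296 = -33588*(-1/(261*(4/5 - 8/5 - 4/5 + 4/5))) - 14296 = -33588/((9*(-4/5))*(-29)) - 14296 = -33588/((-36/5*(-29))) - 14296 = -33588/1044/5 - 14296 = -33588*5/1044 - 14296 = -4665/29 - 14296 = -419249/29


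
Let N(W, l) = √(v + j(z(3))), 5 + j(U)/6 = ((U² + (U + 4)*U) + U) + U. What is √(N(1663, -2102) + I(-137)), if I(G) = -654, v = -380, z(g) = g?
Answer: √(-654 + I*√194) ≈ 0.2723 + 25.575*I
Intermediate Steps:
j(U) = -30 + 6*U² + 12*U + 6*U*(4 + U) (j(U) = -30 + 6*(((U² + (U + 4)*U) + U) + U) = -30 + 6*(((U² + (4 + U)*U) + U) + U) = -30 + 6*(((U² + U*(4 + U)) + U) + U) = -30 + 6*((U + U² + U*(4 + U)) + U) = -30 + 6*(U² + 2*U + U*(4 + U)) = -30 + (6*U² + 12*U + 6*U*(4 + U)) = -30 + 6*U² + 12*U + 6*U*(4 + U))
N(W, l) = I*√194 (N(W, l) = √(-380 + (-30 + 12*3² + 36*3)) = √(-380 + (-30 + 12*9 + 108)) = √(-380 + (-30 + 108 + 108)) = √(-380 + 186) = √(-194) = I*√194)
√(N(1663, -2102) + I(-137)) = √(I*√194 - 654) = √(-654 + I*√194)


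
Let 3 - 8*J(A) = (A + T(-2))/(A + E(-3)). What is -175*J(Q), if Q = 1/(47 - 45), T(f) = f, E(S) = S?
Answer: -105/2 ≈ -52.500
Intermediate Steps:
Q = ½ (Q = 1/2 = ½ ≈ 0.50000)
J(A) = 3/8 - (-2 + A)/(8*(-3 + A)) (J(A) = 3/8 - (A - 2)/(8*(A - 3)) = 3/8 - (-2 + A)/(8*(-3 + A)))
-175*J(Q) = -175*(-7 + 2*(½))/(8*(-3 + ½)) = -175*(-7 + 1)/(8*(-5/2)) = -175*(-2)*(-6)/(8*5) = -175*3/10 = -105/2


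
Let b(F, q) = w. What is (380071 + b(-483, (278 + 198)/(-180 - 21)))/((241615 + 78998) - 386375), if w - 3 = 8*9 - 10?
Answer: -190068/32881 ≈ -5.7805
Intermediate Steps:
w = 65 (w = 3 + (8*9 - 10) = 3 + (72 - 10) = 3 + 62 = 65)
b(F, q) = 65
(380071 + b(-483, (278 + 198)/(-180 - 21)))/((241615 + 78998) - 386375) = (380071 + 65)/((241615 + 78998) - 386375) = 380136/(320613 - 386375) = 380136/(-65762) = 380136*(-1/65762) = -190068/32881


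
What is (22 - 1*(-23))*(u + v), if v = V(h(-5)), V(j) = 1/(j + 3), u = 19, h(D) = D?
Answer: 1665/2 ≈ 832.50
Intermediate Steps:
V(j) = 1/(3 + j)
v = -½ (v = 1/(3 - 5) = 1/(-2) = -½ ≈ -0.50000)
(22 - 1*(-23))*(u + v) = (22 - 1*(-23))*(19 - ½) = (22 + 23)*(37/2) = 45*(37/2) = 1665/2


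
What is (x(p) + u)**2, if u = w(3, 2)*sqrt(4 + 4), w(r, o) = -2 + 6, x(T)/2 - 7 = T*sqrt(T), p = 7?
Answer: 4*(7 + 4*sqrt(2) + 7*sqrt(7))**2 ≈ 3888.1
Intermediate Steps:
x(T) = 14 + 2*T**(3/2) (x(T) = 14 + 2*(T*sqrt(T)) = 14 + 2*T**(3/2))
w(r, o) = 4
u = 8*sqrt(2) (u = 4*sqrt(4 + 4) = 4*sqrt(8) = 4*(2*sqrt(2)) = 8*sqrt(2) ≈ 11.314)
(x(p) + u)**2 = ((14 + 2*7**(3/2)) + 8*sqrt(2))**2 = ((14 + 2*(7*sqrt(7))) + 8*sqrt(2))**2 = ((14 + 14*sqrt(7)) + 8*sqrt(2))**2 = (14 + 8*sqrt(2) + 14*sqrt(7))**2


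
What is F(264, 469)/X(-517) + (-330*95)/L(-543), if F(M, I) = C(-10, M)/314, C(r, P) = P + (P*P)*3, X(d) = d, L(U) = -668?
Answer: 112487481/2464586 ≈ 45.642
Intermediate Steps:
C(r, P) = P + 3*P² (C(r, P) = P + P²*3 = P + 3*P²)
F(M, I) = M*(1 + 3*M)/314 (F(M, I) = (M*(1 + 3*M))/314 = (M*(1 + 3*M))*(1/314) = M*(1 + 3*M)/314)
F(264, 469)/X(-517) + (-330*95)/L(-543) = ((1/314)*264*(1 + 3*264))/(-517) - 330*95/(-668) = ((1/314)*264*(1 + 792))*(-1/517) - 31350*(-1/668) = ((1/314)*264*793)*(-1/517) + 15675/334 = (104676/157)*(-1/517) + 15675/334 = -9516/7379 + 15675/334 = 112487481/2464586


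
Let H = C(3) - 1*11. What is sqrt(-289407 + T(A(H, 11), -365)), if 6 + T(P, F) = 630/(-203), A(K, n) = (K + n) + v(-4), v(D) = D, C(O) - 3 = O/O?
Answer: 3*I*sqrt(27044327)/29 ≈ 537.97*I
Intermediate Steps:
C(O) = 4 (C(O) = 3 + O/O = 3 + 1 = 4)
H = -7 (H = 4 - 1*11 = 4 - 11 = -7)
A(K, n) = -4 + K + n (A(K, n) = (K + n) - 4 = -4 + K + n)
T(P, F) = -264/29 (T(P, F) = -6 + 630/(-203) = -6 + 630*(-1/203) = -6 - 90/29 = -264/29)
sqrt(-289407 + T(A(H, 11), -365)) = sqrt(-289407 - 264/29) = sqrt(-8393067/29) = 3*I*sqrt(27044327)/29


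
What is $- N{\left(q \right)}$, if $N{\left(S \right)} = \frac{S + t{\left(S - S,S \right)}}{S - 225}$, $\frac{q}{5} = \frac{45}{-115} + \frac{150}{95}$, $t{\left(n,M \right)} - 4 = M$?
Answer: $\frac{3469}{47865} \approx 0.072475$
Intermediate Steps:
$t{\left(n,M \right)} = 4 + M$
$q = \frac{2595}{437}$ ($q = 5 \left(\frac{45}{-115} + \frac{150}{95}\right) = 5 \left(45 \left(- \frac{1}{115}\right) + 150 \cdot \frac{1}{95}\right) = 5 \left(- \frac{9}{23} + \frac{30}{19}\right) = 5 \cdot \frac{519}{437} = \frac{2595}{437} \approx 5.9382$)
$N{\left(S \right)} = \frac{4 + 2 S}{-225 + S}$ ($N{\left(S \right)} = \frac{S + \left(4 + S\right)}{S - 225} = \frac{4 + 2 S}{-225 + S}$)
$- N{\left(q \right)} = - \frac{2 \left(2 + \frac{2595}{437}\right)}{-225 + \frac{2595}{437}} = - \frac{2 \cdot 3469}{\left(- \frac{95730}{437}\right) 437} = - \frac{2 \left(-437\right) 3469}{95730 \cdot 437} = \left(-1\right) \left(- \frac{3469}{47865}\right) = \frac{3469}{47865}$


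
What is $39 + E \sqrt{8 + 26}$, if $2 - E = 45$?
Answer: $39 - 43 \sqrt{34} \approx -211.73$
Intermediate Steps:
$E = -43$ ($E = 2 - 45 = -43$)
$39 + E \sqrt{8 + 26} = 39 - 43 \sqrt{8 + 26} = 39 - 43 \sqrt{34}$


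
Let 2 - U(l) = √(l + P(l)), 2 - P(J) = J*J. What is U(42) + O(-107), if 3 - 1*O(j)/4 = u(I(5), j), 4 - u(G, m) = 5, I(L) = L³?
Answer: 18 - 2*I*√430 ≈ 18.0 - 41.473*I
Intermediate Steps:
P(J) = 2 - J² (P(J) = 2 - J*J = 2 - J²)
u(G, m) = -1 (u(G, m) = 4 - 1*5 = 4 - 5 = -1)
O(j) = 16 (O(j) = 12 - 4*(-1) = 12 + 4 = 16)
U(l) = 2 - √(2 + l - l²) (U(l) = 2 - √(l + (2 - l²)) = 2 - √(2 + l - l²))
U(42) + O(-107) = (2 - √(2 + 42 - 1*42²)) + 16 = (2 - √(2 + 42 - 1*1764)) + 16 = (2 - √(2 + 42 - 1764)) + 16 = (2 - √(-1720)) + 16 = (2 - 2*I*√430) + 16 = 18 - 2*I*√430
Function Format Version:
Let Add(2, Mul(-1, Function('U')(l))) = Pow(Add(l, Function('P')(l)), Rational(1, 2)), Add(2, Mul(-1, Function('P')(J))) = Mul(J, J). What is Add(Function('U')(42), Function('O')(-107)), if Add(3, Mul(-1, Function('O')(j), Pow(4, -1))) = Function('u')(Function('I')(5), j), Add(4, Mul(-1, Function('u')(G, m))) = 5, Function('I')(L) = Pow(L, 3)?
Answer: Add(18, Mul(-2, I, Pow(430, Rational(1, 2)))) ≈ Add(18.000, Mul(-41.473, I))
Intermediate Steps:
Function('P')(J) = Add(2, Mul(-1, Pow(J, 2))) (Function('P')(J) = Add(2, Mul(-1, Mul(J, J))) = Add(2, Mul(-1, Pow(J, 2))))
Function('u')(G, m) = -1 (Function('u')(G, m) = Add(4, Mul(-1, 5)) = Add(4, -5) = -1)
Function('O')(j) = 16 (Function('O')(j) = Add(12, Mul(-4, -1)) = Add(12, 4) = 16)
Function('U')(l) = Add(2, Mul(-1, Pow(Add(2, l, Mul(-1, Pow(l, 2))), Rational(1, 2)))) (Function('U')(l) = Add(2, Mul(-1, Pow(Add(l, Add(2, Mul(-1, Pow(l, 2)))), Rational(1, 2)))) = Add(2, Mul(-1, Pow(Add(2, l, Mul(-1, Pow(l, 2))), Rational(1, 2)))))
Add(Function('U')(42), Function('O')(-107)) = Add(Add(2, Mul(-1, Pow(Add(2, 42, Mul(-1, Pow(42, 2))), Rational(1, 2)))), 16) = Add(Add(2, Mul(-1, Pow(Add(2, 42, Mul(-1, 1764)), Rational(1, 2)))), 16) = Add(Add(2, Mul(-1, Pow(Add(2, 42, -1764), Rational(1, 2)))), 16) = Add(Add(2, Mul(-1, Pow(-1720, Rational(1, 2)))), 16) = Add(Add(2, Mul(-1, Mul(2, I, Pow(430, Rational(1, 2))))), 16) = Add(Add(2, Mul(-2, I, Pow(430, Rational(1, 2)))), 16) = Add(18, Mul(-2, I, Pow(430, Rational(1, 2))))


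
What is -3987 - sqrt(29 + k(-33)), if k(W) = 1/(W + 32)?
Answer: -3987 - 2*sqrt(7) ≈ -3992.3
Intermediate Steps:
k(W) = 1/(32 + W)
-3987 - sqrt(29 + k(-33)) = -3987 - sqrt(29 + 1/(32 - 33)) = -3987 - sqrt(29 + 1/(-1)) = -3987 - sqrt(29 - 1) = -3987 - sqrt(28) = -3987 - 2*sqrt(7)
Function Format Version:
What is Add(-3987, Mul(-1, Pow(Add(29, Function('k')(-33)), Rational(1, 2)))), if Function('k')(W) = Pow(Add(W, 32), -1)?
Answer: Add(-3987, Mul(-2, Pow(7, Rational(1, 2)))) ≈ -3992.3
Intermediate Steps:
Function('k')(W) = Pow(Add(32, W), -1)
Add(-3987, Mul(-1, Pow(Add(29, Function('k')(-33)), Rational(1, 2)))) = Add(-3987, Mul(-1, Pow(Add(29, Pow(Add(32, -33), -1)), Rational(1, 2)))) = Add(-3987, Mul(-1, Pow(Add(29, Pow(-1, -1)), Rational(1, 2)))) = Add(-3987, Mul(-1, Pow(Add(29, -1), Rational(1, 2)))) = Add(-3987, Mul(-1, Pow(28, Rational(1, 2)))) = Add(-3987, Mul(-1, Mul(2, Pow(7, Rational(1, 2))))) = Add(-3987, Mul(-2, Pow(7, Rational(1, 2))))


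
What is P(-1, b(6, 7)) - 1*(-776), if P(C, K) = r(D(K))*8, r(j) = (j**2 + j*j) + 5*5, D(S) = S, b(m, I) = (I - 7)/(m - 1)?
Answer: 976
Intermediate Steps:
b(m, I) = (-7 + I)/(-1 + m)
r(j) = 25 + 2*j**2 (r(j) = (j**2 + j**2) + 25 = 2*j**2 + 25 = 25 + 2*j**2)
P(C, K) = 200 + 16*K**2 (P(C, K) = (25 + 2*K**2)*8 = 200 + 16*K**2)
P(-1, b(6, 7)) - 1*(-776) = (200 + 16*((-7 + 7)/(-1 + 6))**2) - 1*(-776) = (200 + 16*(0/5)**2) + 776 = (200 + 16*((1/5)*0)**2) + 776 = (200 + 16*0**2) + 776 = (200 + 16*0) + 776 = (200 + 0) + 776 = 200 + 776 = 976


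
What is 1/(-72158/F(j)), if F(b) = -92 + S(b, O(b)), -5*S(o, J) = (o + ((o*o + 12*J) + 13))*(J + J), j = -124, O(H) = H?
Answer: -1708118/180395 ≈ -9.4688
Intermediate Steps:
S(o, J) = -2*J*(13 + o + o**2 + 12*J)/5 (S(o, J) = -(o + ((o*o + 12*J) + 13))*(J + J)/5 = -(o + ((o**2 + 12*J) + 13))*2*J/5 = -(o + (13 + o**2 + 12*J))*2*J/5 = -(13 + o + o**2 + 12*J)*2*J/5 = -2*J*(13 + o + o**2 + 12*J)/5)
F(b) = -92 - 2*b*(13 + b**2 + 13*b)/5 (F(b) = -92 - 2*b*(13 + b + b**2 + 12*b)/5 = -92 - 2*b*(13 + b**2 + 13*b)/5)
1/(-72158/F(j)) = 1/(-72158/(-92 - 2/5*(-124)*(13 + (-124)**2 + 13*(-124)))) = 1/(-72158/(-92 - 2/5*(-124)*(13 + 15376 - 1612))) = 1/(-72158/(-92 - 2/5*(-124)*13777)) = 1/(-72158/(-92 + 3416696/5)) = 1/(-72158/3416236/5) = 1/(-72158*5/3416236) = 1/(-180395/1708118) = -1708118/180395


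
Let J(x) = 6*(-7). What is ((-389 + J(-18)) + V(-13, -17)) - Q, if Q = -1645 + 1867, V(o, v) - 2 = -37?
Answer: -688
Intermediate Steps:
V(o, v) = -35 (V(o, v) = 2 - 37 = -35)
Q = 222
J(x) = -42
((-389 + J(-18)) + V(-13, -17)) - Q = ((-389 - 42) - 35) - 1*222 = (-431 - 35) - 222 = -466 - 222 = -688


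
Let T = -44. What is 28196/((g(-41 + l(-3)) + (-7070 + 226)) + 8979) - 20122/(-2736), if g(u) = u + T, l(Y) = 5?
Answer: 19749161/937080 ≈ 21.075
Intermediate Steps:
g(u) = -44 + u (g(u) = u - 44 = -44 + u)
28196/((g(-41 + l(-3)) + (-7070 + 226)) + 8979) - 20122/(-2736) = 28196/(((-44 + (-41 + 5)) + (-7070 + 226)) + 8979) - 20122/(-2736) = 28196/(((-44 - 36) - 6844) + 8979) - 20122*(-1/2736) = 28196/((-80 - 6844) + 8979) + 10061/1368 = 28196/(-6924 + 8979) + 10061/1368 = 28196/2055 + 10061/1368 = 19749161/937080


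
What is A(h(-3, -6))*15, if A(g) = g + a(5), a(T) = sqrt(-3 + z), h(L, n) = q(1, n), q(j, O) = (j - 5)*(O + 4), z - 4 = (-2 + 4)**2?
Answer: 120 + 15*sqrt(5) ≈ 153.54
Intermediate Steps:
z = 8 (z = 4 + (-2 + 4)**2 = 4 + 2**2 = 4 + 4 = 8)
q(j, O) = (-5 + j)*(4 + O)
h(L, n) = -16 - 4*n (h(L, n) = -20 - 5*n + 4*1 + n*1 = -20 - 5*n + 4 + n = -16 - 4*n)
a(T) = sqrt(5) (a(T) = sqrt(-3 + 8) = sqrt(5))
A(g) = g + sqrt(5)
A(h(-3, -6))*15 = ((-16 - 4*(-6)) + sqrt(5))*15 = ((-16 + 24) + sqrt(5))*15 = (8 + sqrt(5))*15 = 120 + 15*sqrt(5)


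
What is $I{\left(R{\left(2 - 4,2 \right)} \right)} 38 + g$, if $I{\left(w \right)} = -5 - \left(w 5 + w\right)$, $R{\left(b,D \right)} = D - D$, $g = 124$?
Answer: $-66$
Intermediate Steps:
$R{\left(b,D \right)} = 0$
$I{\left(w \right)} = -5 - 6 w$ ($I{\left(w \right)} = -5 - \left(5 w + w\right) = -5 - 6 w$)
$I{\left(R{\left(2 - 4,2 \right)} \right)} 38 + g = \left(-5 - 0\right) 38 + 124 = \left(-5 + 0\right) 38 + 124 = \left(-5\right) 38 + 124 = -190 + 124 = -66$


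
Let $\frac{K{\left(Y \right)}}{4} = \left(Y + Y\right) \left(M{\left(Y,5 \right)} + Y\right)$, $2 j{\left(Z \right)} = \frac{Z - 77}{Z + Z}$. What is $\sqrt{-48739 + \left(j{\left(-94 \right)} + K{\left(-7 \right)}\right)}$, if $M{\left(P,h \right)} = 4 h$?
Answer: $\frac{i \sqrt{1748345574}}{188} \approx 222.41 i$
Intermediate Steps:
$j{\left(Z \right)} = \frac{-77 + Z}{4 Z}$ ($j{\left(Z \right)} = \frac{\left(Z - 77\right) \frac{1}{Z + Z}}{2} = \frac{\left(-77 + Z\right) \frac{1}{2 Z}}{2} = \frac{\frac{1}{2} \frac{1}{Z} \left(-77 + Z\right)}{2} = \frac{-77 + Z}{4 Z}$)
$K{\left(Y \right)} = 8 Y \left(20 + Y\right)$ ($K{\left(Y \right)} = 4 \left(Y + Y\right) \left(4 \cdot 5 + Y\right) = 4 \cdot 2 Y \left(20 + Y\right) = 8 Y \left(20 + Y\right)$)
$\sqrt{-48739 + \left(j{\left(-94 \right)} + K{\left(-7 \right)}\right)} = \sqrt{-48739 + \left(\frac{-77 - 94}{4 \left(-94\right)} + 8 \left(-7\right) \left(20 - 7\right)\right)} = \sqrt{-48739 + \left(\frac{1}{4} \left(- \frac{1}{94}\right) \left(-171\right) + 8 \left(-7\right) 13\right)} = \sqrt{-48739 + \left(\frac{171}{376} - 728\right)} = \sqrt{-48739 - \frac{273557}{376}} = \sqrt{- \frac{18599421}{376}} = \frac{i \sqrt{1748345574}}{188}$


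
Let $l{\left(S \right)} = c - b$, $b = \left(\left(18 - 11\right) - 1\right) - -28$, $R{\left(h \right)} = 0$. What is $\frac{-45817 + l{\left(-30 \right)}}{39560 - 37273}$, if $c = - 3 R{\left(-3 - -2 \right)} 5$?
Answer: $- \frac{45851}{2287} \approx -20.049$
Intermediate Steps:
$b = 34$ ($b = \left(7 - 1\right) + 28 = 6 + 28 = 34$)
$c = 0$ ($c = \left(-3\right) 0 \cdot 5 = 0 \cdot 5 = 0$)
$l{\left(S \right)} = -34$ ($l{\left(S \right)} = 0 - 34 = -34$)
$\frac{-45817 + l{\left(-30 \right)}}{39560 - 37273} = \frac{-45817 - 34}{39560 - 37273} = - \frac{45851}{2287}$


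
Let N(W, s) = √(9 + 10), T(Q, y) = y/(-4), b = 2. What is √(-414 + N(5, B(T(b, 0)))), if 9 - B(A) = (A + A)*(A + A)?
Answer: √(-414 + √19) ≈ 20.24*I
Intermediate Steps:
T(Q, y) = -y/4 (T(Q, y) = y*(-¼) = -y/4)
B(A) = 9 - 4*A² (B(A) = 9 - (A + A)*(A + A) = 9 - 2*A*2*A = 9 - 4*A²)
N(W, s) = √19
√(-414 + N(5, B(T(b, 0)))) = √(-414 + √19)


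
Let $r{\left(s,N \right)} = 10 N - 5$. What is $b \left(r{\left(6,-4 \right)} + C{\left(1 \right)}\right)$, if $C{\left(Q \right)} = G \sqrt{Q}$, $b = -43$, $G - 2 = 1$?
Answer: $1806$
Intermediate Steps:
$G = 3$ ($G = 2 + 1 = 3$)
$C{\left(Q \right)} = 3 \sqrt{Q}$
$r{\left(s,N \right)} = -5 + 10 N$
$b \left(r{\left(6,-4 \right)} + C{\left(1 \right)}\right) = - 43 \left(\left(-5 + 10 \left(-4\right)\right) + 3 \sqrt{1}\right) = - 43 \left(\left(-5 - 40\right) + 3 \cdot 1\right) = - 43 \left(-45 + 3\right) = \left(-43\right) \left(-42\right) = 1806$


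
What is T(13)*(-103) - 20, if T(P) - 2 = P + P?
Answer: -2904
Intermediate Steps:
T(P) = 2 + 2*P (T(P) = 2 + (P + P) = 2 + 2*P)
T(13)*(-103) - 20 = (2 + 2*13)*(-103) - 20 = (2 + 26)*(-103) - 20 = 28*(-103) - 20 = -2884 - 20 = -2904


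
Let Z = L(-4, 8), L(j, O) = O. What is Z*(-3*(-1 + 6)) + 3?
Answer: -117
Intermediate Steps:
Z = 8
Z*(-3*(-1 + 6)) + 3 = 8*(-3*(-1 + 6)) + 3 = 8*(-3*5) + 3 = 8*(-15) + 3 = -120 + 3 = -117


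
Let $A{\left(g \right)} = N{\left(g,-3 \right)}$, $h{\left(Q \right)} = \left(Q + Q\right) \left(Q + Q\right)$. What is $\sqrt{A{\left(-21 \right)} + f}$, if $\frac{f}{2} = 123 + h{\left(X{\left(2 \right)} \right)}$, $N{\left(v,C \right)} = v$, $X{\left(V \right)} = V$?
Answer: $\sqrt{257} \approx 16.031$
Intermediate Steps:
$h{\left(Q \right)} = 4 Q^{2}$ ($h{\left(Q \right)} = 2 Q 2 Q = 4 Q^{2}$)
$A{\left(g \right)} = g$
$f = 278$ ($f = 2 \left(123 + 4 \cdot 2^{2}\right) = 2 \left(123 + 4 \cdot 4\right) = 2 \left(123 + 16\right) = 2 \cdot 139 = 278$)
$\sqrt{A{\left(-21 \right)} + f} = \sqrt{-21 + 278} = \sqrt{257}$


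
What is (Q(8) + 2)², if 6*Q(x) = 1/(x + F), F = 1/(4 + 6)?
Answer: 241081/59049 ≈ 4.0827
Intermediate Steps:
F = ⅒ (F = 1/10 = ⅒ ≈ 0.10000)
Q(x) = 1/(6*(⅒ + x)) (Q(x) = 1/(6*(x + ⅒)) = 1/(6*(⅒ + x)))
(Q(8) + 2)² = (5/(3*(1 + 10*8)) + 2)² = (5/(3*(1 + 80)) + 2)² = ((5/3)/81 + 2)² = ((5/3)*(1/81) + 2)² = (5/243 + 2)² = (491/243)² = 241081/59049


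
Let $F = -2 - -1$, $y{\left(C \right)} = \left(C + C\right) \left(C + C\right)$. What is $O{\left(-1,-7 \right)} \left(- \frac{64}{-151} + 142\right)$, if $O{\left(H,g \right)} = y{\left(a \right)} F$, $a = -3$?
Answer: $- \frac{774216}{151} \approx -5127.3$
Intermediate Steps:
$y{\left(C \right)} = 4 C^{2}$ ($y{\left(C \right)} = 2 C 2 C = 4 C^{2}$)
$F = -1$ ($F = -2 + 1 = -1$)
$O{\left(H,g \right)} = -36$ ($O{\left(H,g \right)} = 4 \left(-3\right)^{2} \left(-1\right) = 4 \cdot 9 \left(-1\right) = 36 \left(-1\right) = -36$)
$O{\left(-1,-7 \right)} \left(- \frac{64}{-151} + 142\right) = - 36 \left(- \frac{64}{-151} + 142\right) = - 36 \left(\left(-64\right) \left(- \frac{1}{151}\right) + 142\right) = - 36 \left(\frac{64}{151} + 142\right) = \left(-36\right) \frac{21506}{151} = - \frac{774216}{151}$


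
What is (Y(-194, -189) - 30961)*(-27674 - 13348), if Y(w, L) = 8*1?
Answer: 1269753966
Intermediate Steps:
Y(w, L) = 8
(Y(-194, -189) - 30961)*(-27674 - 13348) = (8 - 30961)*(-27674 - 13348) = -30953*(-41022) = 1269753966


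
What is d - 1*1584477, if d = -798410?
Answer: -2382887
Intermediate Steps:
d - 1*1584477 = -798410 - 1*1584477 = -798410 - 1584477 = -2382887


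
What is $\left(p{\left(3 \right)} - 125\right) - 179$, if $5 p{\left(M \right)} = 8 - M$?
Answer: $-303$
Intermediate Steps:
$p{\left(M \right)} = \frac{8}{5} - \frac{M}{5}$ ($p{\left(M \right)} = \frac{8 - M}{5} = \frac{8}{5} - \frac{M}{5}$)
$\left(p{\left(3 \right)} - 125\right) - 179 = \left(\left(\frac{8}{5} - \frac{3}{5}\right) - 125\right) - 179 = \left(1 - 125\right) - 179 = -124 - 179 = -303$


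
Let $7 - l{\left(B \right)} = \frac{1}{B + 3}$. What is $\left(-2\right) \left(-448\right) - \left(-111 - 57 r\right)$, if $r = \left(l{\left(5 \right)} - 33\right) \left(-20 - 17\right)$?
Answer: $\frac{448837}{8} \approx 56105.0$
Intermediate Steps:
$l{\left(B \right)} = 7 - \frac{1}{3 + B}$ ($l{\left(B \right)} = 7 - \frac{1}{B + 3} = 7 - \frac{1}{3 + B}$)
$r = \frac{7733}{8}$ ($r = \left(\frac{20 + 7 \cdot 5}{3 + 5} - 33\right) \left(-20 - 17\right) = \left(\frac{20 + 35}{8} - 33\right) \left(-37\right) = \left(\frac{1}{8} \cdot 55 - 33\right) \left(-37\right) = \left(\frac{55}{8} - 33\right) \left(-37\right) = \left(- \frac{209}{8}\right) \left(-37\right) = \frac{7733}{8} \approx 966.63$)
$\left(-2\right) \left(-448\right) - \left(-111 - 57 r\right) = \left(-2\right) \left(-448\right) - \left(-111 - \frac{440781}{8}\right) = 896 - \left(-111 - \frac{440781}{8}\right) = 896 - - \frac{441669}{8} = 896 + \frac{441669}{8} = \frac{448837}{8}$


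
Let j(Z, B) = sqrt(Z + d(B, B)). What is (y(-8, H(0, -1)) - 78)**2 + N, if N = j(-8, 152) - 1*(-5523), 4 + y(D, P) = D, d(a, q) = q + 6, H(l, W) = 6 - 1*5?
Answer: 13623 + 5*sqrt(6) ≈ 13635.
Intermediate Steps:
H(l, W) = 1 (H(l, W) = 6 - 5 = 1)
d(a, q) = 6 + q
y(D, P) = -4 + D
j(Z, B) = sqrt(6 + B + Z) (j(Z, B) = sqrt(Z + (6 + B)) = sqrt(6 + B + Z))
N = 5523 + 5*sqrt(6) (N = sqrt(6 + 152 - 8) - 1*(-5523) = sqrt(150) + 5523 = 5*sqrt(6) + 5523 = 5523 + 5*sqrt(6) ≈ 5535.3)
(y(-8, H(0, -1)) - 78)**2 + N = ((-4 - 8) - 78)**2 + (5523 + 5*sqrt(6)) = (-12 - 78)**2 + (5523 + 5*sqrt(6)) = (-90)**2 + (5523 + 5*sqrt(6)) = 8100 + (5523 + 5*sqrt(6)) = 13623 + 5*sqrt(6)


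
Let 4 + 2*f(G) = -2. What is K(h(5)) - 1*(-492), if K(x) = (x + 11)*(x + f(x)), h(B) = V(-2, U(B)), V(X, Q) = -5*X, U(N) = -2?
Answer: 639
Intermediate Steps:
h(B) = 10 (h(B) = -5*(-2) = 10)
f(G) = -3 (f(G) = -2 + (½)*(-2) = -2 - 1 = -3)
K(x) = (-3 + x)*(11 + x) (K(x) = (x + 11)*(x - 3) = (11 + x)*(-3 + x) = (-3 + x)*(11 + x))
K(h(5)) - 1*(-492) = (-33 + 10² + 8*10) - 1*(-492) = (-33 + 100 + 80) + 492 = 147 + 492 = 639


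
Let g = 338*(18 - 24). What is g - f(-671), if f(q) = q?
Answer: -1357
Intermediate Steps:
g = -2028 (g = 338*(-6) = -2028)
g - f(-671) = -2028 - 1*(-671) = -2028 + 671 = -1357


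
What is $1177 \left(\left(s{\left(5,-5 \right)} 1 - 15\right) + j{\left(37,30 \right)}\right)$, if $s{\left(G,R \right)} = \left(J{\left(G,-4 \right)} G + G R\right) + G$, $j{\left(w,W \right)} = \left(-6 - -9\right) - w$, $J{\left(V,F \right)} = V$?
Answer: $-51788$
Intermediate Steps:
$j{\left(w,W \right)} = 3 - w$ ($j{\left(w,W \right)} = \left(-6 + 9\right) - w = 3 - w$)
$s{\left(G,R \right)} = G + G^{2} + G R$ ($s{\left(G,R \right)} = \left(G G + G R\right) + G = \left(G^{2} + G R\right) + G = G + G^{2} + G R$)
$1177 \left(\left(s{\left(5,-5 \right)} 1 - 15\right) + j{\left(37,30 \right)}\right) = 1177 \left(\left(5 \left(1 + 5 - 5\right) 1 - 15\right) + \left(3 - 37\right)\right) = 1177 \left(\left(5 \cdot 1 \cdot 1 - 15\right) + \left(3 - 37\right)\right) = 1177 \left(\left(5 \cdot 1 - 15\right) - 34\right) = 1177 \left(\left(5 - 15\right) - 34\right) = 1177 \left(-10 - 34\right) = 1177 \left(-44\right) = -51788$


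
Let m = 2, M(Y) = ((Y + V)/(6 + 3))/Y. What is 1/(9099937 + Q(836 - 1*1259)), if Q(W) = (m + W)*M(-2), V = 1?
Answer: 18/163798445 ≈ 1.0989e-7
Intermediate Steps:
M(Y) = (1/9 + Y/9)/Y (M(Y) = ((Y + 1)/(6 + 3))/Y = ((1 + Y)/9)/Y = ((1 + Y)*(1/9))/Y = (1/9 + Y/9)/Y)
Q(W) = 1/9 + W/18 (Q(W) = (2 + W)*((1/9)*(1 - 2)/(-2)) = (2 + W)*((1/9)*(-1/2)*(-1)) = (2 + W)*(1/18) = 1/9 + W/18)
1/(9099937 + Q(836 - 1*1259)) = 1/(9099937 + (1/9 + (836 - 1*1259)/18)) = 1/(9099937 + (1/9 + (836 - 1259)/18)) = 1/(9099937 + (1/9 + (1/18)*(-423))) = 1/(9099937 + (1/9 - 47/2)) = 1/(9099937 - 421/18) = 1/(163798445/18) = 18/163798445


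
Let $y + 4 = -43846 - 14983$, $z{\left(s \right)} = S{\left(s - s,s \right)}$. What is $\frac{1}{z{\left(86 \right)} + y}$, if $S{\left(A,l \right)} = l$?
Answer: $- \frac{1}{58747} \approx -1.7022 \cdot 10^{-5}$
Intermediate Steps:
$z{\left(s \right)} = s$
$y = -58833$ ($y = -4 - 58829 = -58833$)
$\frac{1}{z{\left(86 \right)} + y} = \frac{1}{86 - 58833} = \frac{1}{-58747} = - \frac{1}{58747}$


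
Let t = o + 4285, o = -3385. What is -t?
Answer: -900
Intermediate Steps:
t = 900 (t = -3385 + 4285 = 900)
-t = -1*900 = -900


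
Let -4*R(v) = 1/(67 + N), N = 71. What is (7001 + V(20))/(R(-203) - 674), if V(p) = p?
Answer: -3875592/372049 ≈ -10.417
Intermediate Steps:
R(v) = -1/552 (R(v) = -1/(4*(67 + 71)) = -¼/138 = -¼*1/138 = -1/552)
(7001 + V(20))/(R(-203) - 674) = (7001 + 20)/(-1/552 - 674) = 7021/(-372049/552) = 7021*(-552/372049) = -3875592/372049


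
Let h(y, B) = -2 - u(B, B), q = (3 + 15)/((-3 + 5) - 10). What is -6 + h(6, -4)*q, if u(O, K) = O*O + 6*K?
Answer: -39/2 ≈ -19.500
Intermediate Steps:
u(O, K) = O² + 6*K
q = -9/4 (q = 18/(2 - 10) = 18/(-8) = 18*(-⅛) = -9/4 ≈ -2.2500)
h(y, B) = -2 - B² - 6*B (h(y, B) = -2 - (B² + 6*B) = -2 + (-B² - 6*B) = -2 - B² - 6*B)
-6 + h(6, -4)*q = -6 + (-2 - 1*(-4)² - 6*(-4))*(-9/4) = -6 + (-2 - 1*16 + 24)*(-9/4) = -6 + (-2 - 16 + 24)*(-9/4) = -6 + 6*(-9/4) = -6 - 27/2 = -39/2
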